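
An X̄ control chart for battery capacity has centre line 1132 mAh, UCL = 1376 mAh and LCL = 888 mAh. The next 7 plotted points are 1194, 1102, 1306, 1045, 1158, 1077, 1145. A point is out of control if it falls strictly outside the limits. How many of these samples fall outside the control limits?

All 7 points lie within [888, 1376].

0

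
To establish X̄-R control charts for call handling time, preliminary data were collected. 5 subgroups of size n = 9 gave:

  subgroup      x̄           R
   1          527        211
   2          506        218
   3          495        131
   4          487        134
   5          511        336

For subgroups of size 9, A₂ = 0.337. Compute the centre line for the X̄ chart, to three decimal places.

505.200

X̄̄ = (527 + 506 + 495 + 487 + 511) / 5 = 2526.0000 / 5 = 505.2000
CL = X̄̄ = 505.2000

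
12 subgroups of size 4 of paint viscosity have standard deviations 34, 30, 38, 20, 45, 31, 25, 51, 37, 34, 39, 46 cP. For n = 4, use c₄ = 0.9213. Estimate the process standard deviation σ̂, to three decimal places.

38.894

s̄ = (34 + 30 + 38 + 20 + 45 + 31 + 25 + 51 + 37 + 34 + 39 + 46) / 12 = 35.8333
σ̂ = s̄ / c₄ = 35.8333 / 0.9213 = 38.8943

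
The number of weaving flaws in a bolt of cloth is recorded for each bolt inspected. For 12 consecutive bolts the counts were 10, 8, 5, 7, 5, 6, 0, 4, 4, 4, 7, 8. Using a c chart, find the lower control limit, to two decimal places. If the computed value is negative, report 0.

c̄ = (10 + 8 + 5 + 7 + 5 + 6 + 0 + 4 + 4 + 4 + 7 + 8) / 12 = 68 / 12 = 5.6667
LCL = c̄ − 3√c̄ = 5.6667 − 3 × 2.3805 = -1.4748 → 0 (cannot be negative)

0.00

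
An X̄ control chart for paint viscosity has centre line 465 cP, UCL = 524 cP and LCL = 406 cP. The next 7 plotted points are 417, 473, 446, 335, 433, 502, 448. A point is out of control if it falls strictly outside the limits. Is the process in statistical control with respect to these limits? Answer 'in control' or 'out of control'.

out of control

Compare each point to [406, 524]: sample 4 = 335 < LCL.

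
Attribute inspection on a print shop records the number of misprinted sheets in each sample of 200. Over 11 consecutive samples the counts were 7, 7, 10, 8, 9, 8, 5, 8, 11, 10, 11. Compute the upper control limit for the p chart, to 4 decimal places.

p̄ = Σdᵢ / (k·n) = 94 / (11 × 200) = 0.04273
UCL = p̄ + 3·√(p̄(1−p̄)/n) = 0.04273 + 3 × √(0.04273×0.95727/200) = 0.04273 + 3 × 0.01430 = 0.08563

0.0856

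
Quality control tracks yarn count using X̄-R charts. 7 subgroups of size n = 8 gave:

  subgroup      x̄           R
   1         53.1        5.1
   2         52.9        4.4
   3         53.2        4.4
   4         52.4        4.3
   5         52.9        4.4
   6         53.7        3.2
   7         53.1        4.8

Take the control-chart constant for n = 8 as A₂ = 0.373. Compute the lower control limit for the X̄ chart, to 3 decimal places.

X̄̄ = (53.1 + 52.9 + 53.2 + 52.4 + 52.9 + 53.7 + 53.1) / 7 = 371.3000 / 7 = 53.0429
R̄ = (5.1 + 4.4 + 4.4 + 4.3 + 4.4 + 3.2 + 4.8) / 7 = 30.6000 / 7 = 4.3714
LCL = X̄̄ − A₂·R̄ = 53.0429 − 0.373 × 4.3714 = 51.4123

51.412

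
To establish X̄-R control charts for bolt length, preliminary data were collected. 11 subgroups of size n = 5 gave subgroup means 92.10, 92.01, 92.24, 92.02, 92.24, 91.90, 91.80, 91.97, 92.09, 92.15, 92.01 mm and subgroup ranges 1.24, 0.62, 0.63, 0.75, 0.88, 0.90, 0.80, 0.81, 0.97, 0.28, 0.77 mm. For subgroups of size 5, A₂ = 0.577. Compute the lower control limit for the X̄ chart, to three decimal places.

X̄̄ = (92.10 + 92.01 + 92.24 + 92.02 + 92.24 + 91.90 + 91.80 + 91.97 + 92.09 + 92.15 + 92.01) / 11 = 1012.5300 / 11 = 92.0482
R̄ = (1.24 + 0.62 + 0.63 + 0.75 + 0.88 + 0.90 + 0.80 + 0.81 + 0.97 + 0.28 + 0.77) / 11 = 8.6500 / 11 = 0.7864
LCL = X̄̄ − A₂·R̄ = 92.0482 − 0.577 × 0.7864 = 91.5944

91.594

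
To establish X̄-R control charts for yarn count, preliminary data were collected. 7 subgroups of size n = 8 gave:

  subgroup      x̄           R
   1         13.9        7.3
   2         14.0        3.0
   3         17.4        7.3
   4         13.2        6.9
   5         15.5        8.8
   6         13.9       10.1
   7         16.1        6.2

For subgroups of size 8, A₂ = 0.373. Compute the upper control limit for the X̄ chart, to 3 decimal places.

X̄̄ = (13.9 + 14.0 + 17.4 + 13.2 + 15.5 + 13.9 + 16.1) / 7 = 104.0000 / 7 = 14.8571
R̄ = (7.3 + 3.0 + 7.3 + 6.9 + 8.8 + 10.1 + 6.2) / 7 = 49.6000 / 7 = 7.0857
UCL = X̄̄ + A₂·R̄ = 14.8571 + 0.373 × 7.0857 = 17.5001

17.500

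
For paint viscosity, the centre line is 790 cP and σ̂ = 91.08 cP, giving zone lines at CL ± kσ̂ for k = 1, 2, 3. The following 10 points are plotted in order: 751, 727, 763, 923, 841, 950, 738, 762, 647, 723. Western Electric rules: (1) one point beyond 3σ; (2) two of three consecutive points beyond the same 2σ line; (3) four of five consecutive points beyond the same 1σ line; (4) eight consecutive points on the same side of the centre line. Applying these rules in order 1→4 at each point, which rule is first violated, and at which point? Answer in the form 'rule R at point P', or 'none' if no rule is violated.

none

Zone of each point (C = within 1σ̂, B = 1σ̂–2σ̂, A = 2σ̂–3σ̂, * = beyond 3σ̂; sign = side of CL): 1:-C, 2:-C, 3:-C, 4:+B, 5:+C, 6:+B, 7:-C, 8:-C, 9:-B, 10:-C
No rule fires across all 10 points.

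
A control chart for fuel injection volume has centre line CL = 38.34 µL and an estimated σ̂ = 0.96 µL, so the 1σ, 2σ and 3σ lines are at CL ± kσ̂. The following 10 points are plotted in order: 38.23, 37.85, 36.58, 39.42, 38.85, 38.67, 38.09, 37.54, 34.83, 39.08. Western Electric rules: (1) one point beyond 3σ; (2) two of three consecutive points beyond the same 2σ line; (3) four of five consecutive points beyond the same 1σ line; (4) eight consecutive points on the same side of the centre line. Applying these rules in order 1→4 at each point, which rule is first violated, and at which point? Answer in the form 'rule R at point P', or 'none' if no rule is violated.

rule 1 at point 9

Zone of each point (C = within 1σ̂, B = 1σ̂–2σ̂, A = 2σ̂–3σ̂, * = beyond 3σ̂; sign = side of CL): 1:-C, 2:-C, 3:-B, 4:+B, 5:+C, 6:+C, 7:-C, 8:-C, 9:-*, 10:+C
Rule 1 (one point beyond the 3σ limits) is satisfied at point 9.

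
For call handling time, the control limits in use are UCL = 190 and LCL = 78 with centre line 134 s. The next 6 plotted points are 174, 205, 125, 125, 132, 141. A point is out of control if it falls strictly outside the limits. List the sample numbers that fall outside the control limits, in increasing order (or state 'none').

Compare each point to [78, 190]: sample 2 = 205 > UCL.

2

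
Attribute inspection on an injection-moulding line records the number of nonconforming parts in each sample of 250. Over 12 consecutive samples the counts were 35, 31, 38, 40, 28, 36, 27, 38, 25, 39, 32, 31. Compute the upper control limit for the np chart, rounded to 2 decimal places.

49.46

p̄ = Σdᵢ / (k·n) = 400 / (12 × 250) = 0.13333
UCL = np̄ + 3·√(np̄(1−p̄)) = 33.3333 + 3 × √(33.3333×0.86667) = 33.3333 + 3 × 5.3748 = 49.4578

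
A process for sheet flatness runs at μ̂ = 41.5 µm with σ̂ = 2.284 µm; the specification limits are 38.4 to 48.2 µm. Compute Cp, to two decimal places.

0.72

Cp = (USL − LSL) / (6σ̂) = (48.2 − 38.4) / (6 × 2.284) = 9.8000 / 13.7040 = 0.7151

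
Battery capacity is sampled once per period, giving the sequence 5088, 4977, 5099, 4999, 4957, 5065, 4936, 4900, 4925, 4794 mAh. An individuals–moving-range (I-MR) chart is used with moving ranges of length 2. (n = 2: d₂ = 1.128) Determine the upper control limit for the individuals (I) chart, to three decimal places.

5211.589

X̄ = (5088 + 4977 + 5099 + 4999 + 4957 + 5065 + 4936 + 4900 + 4925 + 4794) / 10 = 4974.0000
Moving ranges: 111, 122, 100, 42, 108, 129, 36, 25, 131; M̄R̄ = 804.0000 / 9 = 89.3333
UCL = X̄ + 3·M̄R̄/d₂ = 4974.0000 + 3 × 89.3333 / 1.128 = 5211.5887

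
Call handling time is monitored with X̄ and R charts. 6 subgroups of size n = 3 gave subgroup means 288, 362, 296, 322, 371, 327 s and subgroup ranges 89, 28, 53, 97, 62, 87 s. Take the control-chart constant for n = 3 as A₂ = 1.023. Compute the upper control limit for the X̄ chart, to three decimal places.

398.595

X̄̄ = (288 + 362 + 296 + 322 + 371 + 327) / 6 = 1966.0000 / 6 = 327.6667
R̄ = (89 + 28 + 53 + 97 + 62 + 87) / 6 = 416.0000 / 6 = 69.3333
UCL = X̄̄ + A₂·R̄ = 327.6667 + 1.023 × 69.3333 = 398.5947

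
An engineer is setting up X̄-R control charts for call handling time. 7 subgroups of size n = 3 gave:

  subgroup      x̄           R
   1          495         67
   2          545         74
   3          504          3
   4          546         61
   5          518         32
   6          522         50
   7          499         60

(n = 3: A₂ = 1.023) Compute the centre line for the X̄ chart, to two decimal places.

518.43

X̄̄ = (495 + 545 + 504 + 546 + 518 + 522 + 499) / 7 = 3629.0000 / 7 = 518.4286
CL = X̄̄ = 518.4286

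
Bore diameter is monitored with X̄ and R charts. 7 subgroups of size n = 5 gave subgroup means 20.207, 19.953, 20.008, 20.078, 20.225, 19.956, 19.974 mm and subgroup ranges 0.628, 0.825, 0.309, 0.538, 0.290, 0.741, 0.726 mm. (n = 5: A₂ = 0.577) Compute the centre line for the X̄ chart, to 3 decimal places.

X̄̄ = (20.207 + 19.953 + 20.008 + 20.078 + 20.225 + 19.956 + 19.974) / 7 = 140.4010 / 7 = 20.0573
CL = X̄̄ = 20.0573

20.057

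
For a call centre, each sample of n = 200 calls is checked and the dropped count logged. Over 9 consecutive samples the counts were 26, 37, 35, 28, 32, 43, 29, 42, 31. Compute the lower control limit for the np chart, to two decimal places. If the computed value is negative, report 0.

17.79

p̄ = Σdᵢ / (k·n) = 303 / (9 × 200) = 0.16833
LCL = np̄ − 3·√(np̄(1−p̄)) = 33.6667 − 3 × 5.2915 = 17.7923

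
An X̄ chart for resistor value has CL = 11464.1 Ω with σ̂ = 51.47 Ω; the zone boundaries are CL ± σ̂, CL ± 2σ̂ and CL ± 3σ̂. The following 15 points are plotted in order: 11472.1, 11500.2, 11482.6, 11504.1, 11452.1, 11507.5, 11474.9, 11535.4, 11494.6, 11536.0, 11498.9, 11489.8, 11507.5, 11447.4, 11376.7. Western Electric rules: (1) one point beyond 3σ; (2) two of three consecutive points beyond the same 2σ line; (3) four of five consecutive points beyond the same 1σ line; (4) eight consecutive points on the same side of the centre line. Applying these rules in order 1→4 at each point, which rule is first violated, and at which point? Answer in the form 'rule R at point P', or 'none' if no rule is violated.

rule 4 at point 13

Zone of each point (C = within 1σ̂, B = 1σ̂–2σ̂, A = 2σ̂–3σ̂, * = beyond 3σ̂; sign = side of CL): 1:+C, 2:+C, 3:+C, 4:+C, 5:-C, 6:+C, 7:+C, 8:+B, 9:+C, 10:+B, 11:+C, 12:+C, 13:+C, 14:-C, 15:-B
Rule 4 (eight consecutive points on the same side of the centre line) is satisfied at point 13.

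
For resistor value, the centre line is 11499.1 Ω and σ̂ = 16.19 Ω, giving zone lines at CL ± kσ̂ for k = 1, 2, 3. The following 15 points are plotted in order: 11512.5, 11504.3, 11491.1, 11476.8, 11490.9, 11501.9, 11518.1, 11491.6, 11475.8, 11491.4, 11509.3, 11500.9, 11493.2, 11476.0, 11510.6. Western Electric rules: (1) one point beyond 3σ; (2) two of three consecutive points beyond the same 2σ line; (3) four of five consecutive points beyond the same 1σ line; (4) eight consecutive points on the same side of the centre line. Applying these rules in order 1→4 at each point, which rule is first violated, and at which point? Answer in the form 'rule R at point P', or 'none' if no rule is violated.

none

Zone of each point (C = within 1σ̂, B = 1σ̂–2σ̂, A = 2σ̂–3σ̂, * = beyond 3σ̂; sign = side of CL): 1:+C, 2:+C, 3:-C, 4:-B, 5:-C, 6:+C, 7:+B, 8:-C, 9:-B, 10:-C, 11:+C, 12:+C, 13:-C, 14:-B, 15:+C
No rule fires across all 15 points.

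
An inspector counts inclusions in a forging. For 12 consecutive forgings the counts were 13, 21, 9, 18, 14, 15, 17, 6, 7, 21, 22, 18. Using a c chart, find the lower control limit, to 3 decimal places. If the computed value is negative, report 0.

3.432

c̄ = (13 + 21 + 9 + 18 + 14 + 15 + 17 + 6 + 7 + 21 + 22 + 18) / 12 = 181 / 12 = 15.0833
LCL = c̄ − 3√c̄ = 15.0833 − 3 × 3.8837 = 3.4322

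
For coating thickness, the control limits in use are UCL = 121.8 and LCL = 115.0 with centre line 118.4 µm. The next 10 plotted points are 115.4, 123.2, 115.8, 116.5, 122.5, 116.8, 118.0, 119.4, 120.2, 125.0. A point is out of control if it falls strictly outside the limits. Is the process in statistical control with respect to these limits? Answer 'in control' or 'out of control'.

out of control

Compare each point to [115.0, 121.8]: sample 2 = 123.2 > UCL; sample 5 = 122.5 > UCL; sample 10 = 125.0 > UCL.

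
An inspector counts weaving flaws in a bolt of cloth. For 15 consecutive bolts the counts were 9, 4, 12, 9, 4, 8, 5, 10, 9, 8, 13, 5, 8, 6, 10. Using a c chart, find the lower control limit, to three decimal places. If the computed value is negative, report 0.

0.000

c̄ = (9 + 4 + 12 + 9 + 4 + 8 + 5 + 10 + 9 + 8 + 13 + 5 + 8 + 6 + 10) / 15 = 120 / 15 = 8.0000
LCL = c̄ − 3√c̄ = 8.0000 − 3 × 2.8284 = -0.4853 → 0 (cannot be negative)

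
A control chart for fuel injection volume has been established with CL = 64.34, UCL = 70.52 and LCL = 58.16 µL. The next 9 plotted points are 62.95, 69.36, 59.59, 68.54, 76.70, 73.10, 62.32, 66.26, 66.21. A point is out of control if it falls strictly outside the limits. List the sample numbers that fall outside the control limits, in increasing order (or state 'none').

5, 6

Compare each point to [58.16, 70.52]: sample 5 = 76.70 > UCL; sample 6 = 73.10 > UCL.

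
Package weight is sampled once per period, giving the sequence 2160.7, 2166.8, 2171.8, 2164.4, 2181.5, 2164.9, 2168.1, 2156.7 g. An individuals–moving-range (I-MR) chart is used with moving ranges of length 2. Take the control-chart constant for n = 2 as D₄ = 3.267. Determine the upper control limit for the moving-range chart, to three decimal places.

31.177

Moving ranges: 6.1, 5.0, 7.4, 17.1, 16.6, 3.2, 11.4; M̄R̄ = 66.8000 / 7 = 9.5429
UCL_MR = D₄·M̄R̄ = 3.267 × 9.5429 = 31.1765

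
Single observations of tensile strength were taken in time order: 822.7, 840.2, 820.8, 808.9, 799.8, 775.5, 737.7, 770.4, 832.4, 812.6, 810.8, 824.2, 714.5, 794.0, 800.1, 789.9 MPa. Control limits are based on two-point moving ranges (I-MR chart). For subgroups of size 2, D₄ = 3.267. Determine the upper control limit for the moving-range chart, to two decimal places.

99.14

Moving ranges: 17.5, 19.4, 11.9, 9.1, 24.3, 37.8, 32.7, 62.0, 19.8, 1.8, 13.4, 109.7, 79.5, 6.1, 10.2; M̄R̄ = 455.2000 / 15 = 30.3467
UCL_MR = D₄·M̄R̄ = 3.267 × 30.3467 = 99.1426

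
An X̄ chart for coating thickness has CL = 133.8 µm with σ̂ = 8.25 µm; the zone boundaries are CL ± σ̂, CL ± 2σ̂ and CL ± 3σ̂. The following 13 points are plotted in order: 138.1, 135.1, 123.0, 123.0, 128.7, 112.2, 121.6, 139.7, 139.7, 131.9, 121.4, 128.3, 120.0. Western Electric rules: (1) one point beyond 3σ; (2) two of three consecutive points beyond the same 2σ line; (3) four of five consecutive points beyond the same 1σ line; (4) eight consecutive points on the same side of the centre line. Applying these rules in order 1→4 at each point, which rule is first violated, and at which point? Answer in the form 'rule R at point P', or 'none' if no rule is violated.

rule 3 at point 7

Zone of each point (C = within 1σ̂, B = 1σ̂–2σ̂, A = 2σ̂–3σ̂, * = beyond 3σ̂; sign = side of CL): 1:+C, 2:+C, 3:-B, 4:-B, 5:-C, 6:-A, 7:-B, 8:+C, 9:+C, 10:-C, 11:-B, 12:-C, 13:-B
Rule 3 (four of five consecutive points beyond the same 1σ limit) is satisfied at point 7.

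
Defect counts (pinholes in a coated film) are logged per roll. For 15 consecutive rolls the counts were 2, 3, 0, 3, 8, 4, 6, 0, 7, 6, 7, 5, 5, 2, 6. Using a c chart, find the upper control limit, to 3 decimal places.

10.463

c̄ = (2 + 3 + 0 + 3 + 8 + 4 + 6 + 0 + 7 + 6 + 7 + 5 + 5 + 2 + 6) / 15 = 64 / 15 = 4.2667
UCL = c̄ + 3√c̄ = 4.2667 + 3 × √4.2667 = 4.2667 + 3 × 2.0656 = 10.4634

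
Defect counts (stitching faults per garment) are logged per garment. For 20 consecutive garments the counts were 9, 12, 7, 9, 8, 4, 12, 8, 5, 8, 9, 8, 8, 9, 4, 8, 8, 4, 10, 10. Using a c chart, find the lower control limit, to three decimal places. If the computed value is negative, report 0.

c̄ = (9 + 12 + 7 + 9 + 8 + 4 + 12 + 8 + 5 + 8 + 9 + 8 + 8 + 9 + 4 + 8 + 8 + 4 + 10 + 10) / 20 = 160 / 20 = 8.0000
LCL = c̄ − 3√c̄ = 8.0000 − 3 × 2.8284 = -0.4853 → 0 (cannot be negative)

0.000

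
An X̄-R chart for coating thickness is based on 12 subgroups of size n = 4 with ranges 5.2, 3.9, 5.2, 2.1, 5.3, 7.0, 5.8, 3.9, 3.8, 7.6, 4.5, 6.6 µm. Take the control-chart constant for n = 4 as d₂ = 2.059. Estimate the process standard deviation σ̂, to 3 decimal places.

R̄ = (5.2 + 3.9 + 5.2 + 2.1 + 5.3 + 7.0 + 5.8 + 3.9 + 3.8 + 7.6 + 4.5 + 6.6) / 12 = 5.0750
σ̂ = R̄ / d₂ = 5.0750 / 2.059 = 2.4648

2.465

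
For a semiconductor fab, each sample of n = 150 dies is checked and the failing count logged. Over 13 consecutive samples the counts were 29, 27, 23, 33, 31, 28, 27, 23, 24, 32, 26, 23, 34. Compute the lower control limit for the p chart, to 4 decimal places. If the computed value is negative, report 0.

0.0896

p̄ = Σdᵢ / (k·n) = 360 / (13 × 150) = 0.18462
LCL = p̄ − 3·√(p̄(1−p̄)/n) = 0.18462 − 3 × 0.03168 = 0.08958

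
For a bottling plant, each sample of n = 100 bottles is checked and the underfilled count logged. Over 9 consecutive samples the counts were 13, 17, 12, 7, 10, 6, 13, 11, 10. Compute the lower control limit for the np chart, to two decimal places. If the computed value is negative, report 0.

1.61

p̄ = Σdᵢ / (k·n) = 99 / (9 × 100) = 0.11000
LCL = np̄ − 3·√(np̄(1−p̄)) = 11.0000 − 3 × 3.1289 = 1.6133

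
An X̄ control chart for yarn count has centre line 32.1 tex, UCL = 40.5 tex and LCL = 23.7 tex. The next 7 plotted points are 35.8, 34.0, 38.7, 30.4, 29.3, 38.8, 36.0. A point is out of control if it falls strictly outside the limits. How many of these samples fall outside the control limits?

0

All 7 points lie within [23.7, 40.5].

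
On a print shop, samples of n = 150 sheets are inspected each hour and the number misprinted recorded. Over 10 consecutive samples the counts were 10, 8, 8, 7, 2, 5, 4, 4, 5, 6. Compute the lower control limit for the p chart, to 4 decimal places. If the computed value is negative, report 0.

0.0000

p̄ = Σdᵢ / (k·n) = 59 / (10 × 150) = 0.03933
LCL = p̄ − 3·√(p̄(1−p̄)/n) = 0.03933 − 3 × 0.01587 = -0.00828 → 0 (negative, so LCL = 0)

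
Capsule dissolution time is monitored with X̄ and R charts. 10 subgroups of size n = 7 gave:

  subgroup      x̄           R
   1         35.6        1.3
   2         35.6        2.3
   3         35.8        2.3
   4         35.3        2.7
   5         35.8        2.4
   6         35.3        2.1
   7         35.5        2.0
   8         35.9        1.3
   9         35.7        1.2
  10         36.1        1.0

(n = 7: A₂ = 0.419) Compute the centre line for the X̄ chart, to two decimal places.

X̄̄ = (35.6 + 35.6 + 35.8 + 35.3 + 35.8 + 35.3 + 35.5 + 35.9 + 35.7 + 36.1) / 10 = 356.6000 / 10 = 35.6600
CL = X̄̄ = 35.6600

35.66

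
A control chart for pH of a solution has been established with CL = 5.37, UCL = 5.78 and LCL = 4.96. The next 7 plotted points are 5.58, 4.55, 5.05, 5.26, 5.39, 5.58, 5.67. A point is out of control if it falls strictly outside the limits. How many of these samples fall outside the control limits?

Compare each point to [4.96, 5.78]: sample 2 = 4.55 < LCL.

1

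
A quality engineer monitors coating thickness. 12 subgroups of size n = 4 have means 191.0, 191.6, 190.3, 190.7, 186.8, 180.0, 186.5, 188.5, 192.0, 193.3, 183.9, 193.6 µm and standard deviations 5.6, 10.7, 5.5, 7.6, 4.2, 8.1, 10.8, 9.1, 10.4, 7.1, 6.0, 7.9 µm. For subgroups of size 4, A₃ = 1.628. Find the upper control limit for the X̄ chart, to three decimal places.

X̄̄ = (191.0 + 191.6 + 190.3 + 190.7 + 186.8 + 180.0 + 186.5 + 188.5 + 192.0 + 193.3 + 183.9 + 193.6) / 12 = 189.0167
s̄ = (5.6 + 10.7 + 5.5 + 7.6 + 4.2 + 8.1 + 10.8 + 9.1 + 10.4 + 7.1 + 6.0 + 7.9) / 12 = 7.7500
UCL = X̄̄ + A₃·s̄ = 189.0167 + 1.628 × 7.7500 = 201.6337

201.634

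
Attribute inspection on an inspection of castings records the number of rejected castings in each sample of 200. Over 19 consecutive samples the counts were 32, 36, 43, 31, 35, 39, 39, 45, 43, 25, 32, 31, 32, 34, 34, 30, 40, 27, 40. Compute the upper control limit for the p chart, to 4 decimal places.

0.2565

p̄ = Σdᵢ / (k·n) = 668 / (19 × 200) = 0.17579
UCL = p̄ + 3·√(p̄(1−p̄)/n) = 0.17579 + 3 × √(0.17579×0.82421/200) = 0.17579 + 3 × 0.02692 = 0.25654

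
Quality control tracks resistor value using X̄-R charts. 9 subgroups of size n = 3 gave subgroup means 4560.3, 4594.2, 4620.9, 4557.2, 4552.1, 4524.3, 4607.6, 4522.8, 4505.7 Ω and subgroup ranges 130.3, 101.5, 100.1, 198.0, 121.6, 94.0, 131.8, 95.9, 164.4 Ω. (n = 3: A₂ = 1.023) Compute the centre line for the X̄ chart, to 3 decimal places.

X̄̄ = (4560.3 + 4594.2 + 4620.9 + 4557.2 + 4552.1 + 4524.3 + 4607.6 + 4522.8 + 4505.7) / 9 = 41045.1000 / 9 = 4560.5667
CL = X̄̄ = 4560.5667

4560.567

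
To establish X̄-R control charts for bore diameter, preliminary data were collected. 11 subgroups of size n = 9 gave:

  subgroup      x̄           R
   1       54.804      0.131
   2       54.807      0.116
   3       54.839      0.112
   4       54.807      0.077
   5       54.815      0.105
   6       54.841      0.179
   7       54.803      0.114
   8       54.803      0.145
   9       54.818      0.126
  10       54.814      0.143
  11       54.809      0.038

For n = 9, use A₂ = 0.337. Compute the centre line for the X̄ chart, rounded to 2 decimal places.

54.81

X̄̄ = (54.804 + 54.807 + 54.839 + 54.807 + 54.815 + 54.841 + 54.803 + 54.803 + 54.818 + 54.814 + 54.809) / 11 = 602.9600 / 11 = 54.8145
CL = X̄̄ = 54.8145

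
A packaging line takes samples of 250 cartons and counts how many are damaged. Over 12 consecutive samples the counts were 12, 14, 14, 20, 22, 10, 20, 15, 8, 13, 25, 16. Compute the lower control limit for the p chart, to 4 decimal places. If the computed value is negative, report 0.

p̄ = Σdᵢ / (k·n) = 189 / (12 × 250) = 0.06300
LCL = p̄ − 3·√(p̄(1−p̄)/n) = 0.06300 − 3 × 0.01537 = 0.01690

0.0169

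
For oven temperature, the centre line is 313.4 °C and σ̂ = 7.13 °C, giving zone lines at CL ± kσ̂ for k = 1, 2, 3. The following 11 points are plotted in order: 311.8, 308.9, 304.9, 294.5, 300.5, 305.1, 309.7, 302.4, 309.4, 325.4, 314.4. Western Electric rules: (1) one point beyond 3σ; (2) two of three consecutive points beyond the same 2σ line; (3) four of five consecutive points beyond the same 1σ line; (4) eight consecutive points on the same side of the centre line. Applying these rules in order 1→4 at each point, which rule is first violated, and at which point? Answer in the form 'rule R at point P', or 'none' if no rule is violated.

Zone of each point (C = within 1σ̂, B = 1σ̂–2σ̂, A = 2σ̂–3σ̂, * = beyond 3σ̂; sign = side of CL): 1:-C, 2:-C, 3:-B, 4:-A, 5:-B, 6:-B, 7:-C, 8:-B, 9:-C, 10:+B, 11:+C
Rule 3 (four of five consecutive points beyond the same 1σ limit) is satisfied at point 6.

rule 3 at point 6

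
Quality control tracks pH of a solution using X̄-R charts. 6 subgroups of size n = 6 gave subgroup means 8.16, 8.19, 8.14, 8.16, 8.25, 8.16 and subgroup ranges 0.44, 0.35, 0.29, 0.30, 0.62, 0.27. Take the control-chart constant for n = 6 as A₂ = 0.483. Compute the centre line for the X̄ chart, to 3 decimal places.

8.177

X̄̄ = (8.16 + 8.19 + 8.14 + 8.16 + 8.25 + 8.16) / 6 = 49.0600 / 6 = 8.1767
CL = X̄̄ = 8.1767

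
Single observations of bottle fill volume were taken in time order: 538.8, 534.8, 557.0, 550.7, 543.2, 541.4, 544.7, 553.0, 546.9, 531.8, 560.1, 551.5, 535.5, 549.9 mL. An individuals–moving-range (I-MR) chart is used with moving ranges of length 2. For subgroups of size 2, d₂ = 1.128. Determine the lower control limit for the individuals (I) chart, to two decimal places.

X̄ = (538.8 + 534.8 + 557.0 + 550.7 + 543.2 + 541.4 + 544.7 + 553.0 + 546.9 + 531.8 + 560.1 + 551.5 + 535.5 + 549.9) / 14 = 545.6643
Moving ranges: 4.0, 22.2, 6.3, 7.5, 1.8, 3.3, 8.3, 6.1, 15.1, 28.3, 8.6, 16.0, 14.4; M̄R̄ = 141.9000 / 13 = 10.9154
LCL = X̄ − 3·M̄R̄/d₂ = 545.6643 − 3 × 10.9154 / 1.128 = 516.6340

516.63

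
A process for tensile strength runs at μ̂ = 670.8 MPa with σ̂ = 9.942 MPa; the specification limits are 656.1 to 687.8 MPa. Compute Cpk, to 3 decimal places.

0.493

Cpu = (USL − μ̂) / (3σ̂) = (687.8 − 670.8) / (3 × 9.942) = 0.5700; Cpl = (μ̂ − LSL) / (3σ̂) = (670.8 − 656.1) / (3 × 9.942) = 0.4929; Cpk = min(Cpu, Cpl) = 0.4929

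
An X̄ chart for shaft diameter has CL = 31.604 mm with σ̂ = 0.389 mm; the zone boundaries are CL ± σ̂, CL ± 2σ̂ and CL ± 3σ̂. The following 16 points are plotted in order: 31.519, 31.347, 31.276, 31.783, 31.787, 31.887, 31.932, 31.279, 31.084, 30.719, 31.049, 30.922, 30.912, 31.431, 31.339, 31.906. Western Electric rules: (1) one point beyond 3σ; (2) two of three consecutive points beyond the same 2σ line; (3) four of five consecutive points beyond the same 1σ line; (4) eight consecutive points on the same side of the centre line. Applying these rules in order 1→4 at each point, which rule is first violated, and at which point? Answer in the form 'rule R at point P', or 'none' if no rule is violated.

Zone of each point (C = within 1σ̂, B = 1σ̂–2σ̂, A = 2σ̂–3σ̂, * = beyond 3σ̂; sign = side of CL): 1:-C, 2:-C, 3:-C, 4:+C, 5:+C, 6:+C, 7:+C, 8:-C, 9:-B, 10:-A, 11:-B, 12:-B, 13:-B, 14:-C, 15:-C, 16:+C
Rule 3 (four of five consecutive points beyond the same 1σ limit) is satisfied at point 12.

rule 3 at point 12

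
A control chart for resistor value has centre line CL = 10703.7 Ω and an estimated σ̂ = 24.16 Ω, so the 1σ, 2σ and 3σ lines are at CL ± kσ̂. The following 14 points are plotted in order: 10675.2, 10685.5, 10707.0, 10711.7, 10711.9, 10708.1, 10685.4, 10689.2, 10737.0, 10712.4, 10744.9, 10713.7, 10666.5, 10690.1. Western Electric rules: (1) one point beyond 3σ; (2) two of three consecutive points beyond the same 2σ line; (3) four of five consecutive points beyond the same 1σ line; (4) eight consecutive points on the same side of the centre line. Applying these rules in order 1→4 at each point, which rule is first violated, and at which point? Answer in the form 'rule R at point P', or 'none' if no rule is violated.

none

Zone of each point (C = within 1σ̂, B = 1σ̂–2σ̂, A = 2σ̂–3σ̂, * = beyond 3σ̂; sign = side of CL): 1:-B, 2:-C, 3:+C, 4:+C, 5:+C, 6:+C, 7:-C, 8:-C, 9:+B, 10:+C, 11:+B, 12:+C, 13:-B, 14:-C
No rule fires across all 14 points.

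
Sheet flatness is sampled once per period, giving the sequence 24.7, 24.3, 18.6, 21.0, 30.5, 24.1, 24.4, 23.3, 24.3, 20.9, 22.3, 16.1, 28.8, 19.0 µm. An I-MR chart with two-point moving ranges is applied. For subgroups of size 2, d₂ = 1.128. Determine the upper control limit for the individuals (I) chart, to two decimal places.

X̄ = (24.7 + 24.3 + 18.6 + 21.0 + 30.5 + 24.1 + 24.4 + 23.3 + 24.3 + 20.9 + 22.3 + 16.1 + 28.8 + 19.0) / 14 = 23.0214
Moving ranges: 0.4, 5.7, 2.4, 9.5, 6.4, 0.3, 1.1, 1.0, 3.4, 1.4, 6.2, 12.7, 9.8; M̄R̄ = 60.3000 / 13 = 4.6385
UCL = X̄ + 3·M̄R̄/d₂ = 23.0214 + 3 × 4.6385 / 1.128 = 35.3578

35.36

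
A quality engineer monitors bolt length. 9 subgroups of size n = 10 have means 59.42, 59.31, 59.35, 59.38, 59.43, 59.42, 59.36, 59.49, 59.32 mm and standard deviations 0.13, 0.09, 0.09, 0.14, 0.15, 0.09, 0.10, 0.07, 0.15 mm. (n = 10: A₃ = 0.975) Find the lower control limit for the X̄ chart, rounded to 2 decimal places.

X̄̄ = (59.42 + 59.31 + 59.35 + 59.38 + 59.43 + 59.42 + 59.36 + 59.49 + 59.32) / 9 = 59.3867
s̄ = (0.13 + 0.09 + 0.09 + 0.14 + 0.15 + 0.09 + 0.10 + 0.07 + 0.15) / 9 = 0.1122
LCL = X̄̄ − A₃·s̄ = 59.3867 − 0.975 × 0.1122 = 59.2773

59.28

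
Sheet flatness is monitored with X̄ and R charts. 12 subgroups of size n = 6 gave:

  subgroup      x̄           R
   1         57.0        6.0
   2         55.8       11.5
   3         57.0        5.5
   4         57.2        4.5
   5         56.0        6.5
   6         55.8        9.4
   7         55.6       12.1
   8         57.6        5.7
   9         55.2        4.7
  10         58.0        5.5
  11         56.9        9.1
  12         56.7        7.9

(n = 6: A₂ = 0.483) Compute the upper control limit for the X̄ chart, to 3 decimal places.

60.125

X̄̄ = (57.0 + 55.8 + 57.0 + 57.2 + 56.0 + 55.8 + 55.6 + 57.6 + 55.2 + 58.0 + 56.9 + 56.7) / 12 = 678.8000 / 12 = 56.5667
R̄ = (6.0 + 11.5 + 5.5 + 4.5 + 6.5 + 9.4 + 12.1 + 5.7 + 4.7 + 5.5 + 9.1 + 7.9) / 12 = 88.4000 / 12 = 7.3667
UCL = X̄̄ + A₂·R̄ = 56.5667 + 0.483 × 7.3667 = 60.1248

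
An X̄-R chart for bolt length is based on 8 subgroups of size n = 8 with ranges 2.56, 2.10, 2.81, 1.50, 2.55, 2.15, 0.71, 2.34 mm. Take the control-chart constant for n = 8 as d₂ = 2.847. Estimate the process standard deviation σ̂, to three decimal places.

R̄ = (2.56 + 2.10 + 2.81 + 1.50 + 2.55 + 2.15 + 0.71 + 2.34) / 8 = 2.0900
σ̂ = R̄ / d₂ = 2.0900 / 2.847 = 0.7341

0.734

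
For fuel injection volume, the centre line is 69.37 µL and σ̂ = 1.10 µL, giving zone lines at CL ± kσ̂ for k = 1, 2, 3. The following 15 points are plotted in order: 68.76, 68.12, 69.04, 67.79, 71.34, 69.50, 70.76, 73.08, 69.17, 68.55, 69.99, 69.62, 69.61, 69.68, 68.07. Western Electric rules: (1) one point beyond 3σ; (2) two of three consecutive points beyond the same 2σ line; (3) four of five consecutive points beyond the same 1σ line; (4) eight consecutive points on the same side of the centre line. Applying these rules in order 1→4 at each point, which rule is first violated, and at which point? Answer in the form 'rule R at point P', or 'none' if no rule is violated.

Zone of each point (C = within 1σ̂, B = 1σ̂–2σ̂, A = 2σ̂–3σ̂, * = beyond 3σ̂; sign = side of CL): 1:-C, 2:-B, 3:-C, 4:-B, 5:+B, 6:+C, 7:+B, 8:+*, 9:-C, 10:-C, 11:+C, 12:+C, 13:+C, 14:+C, 15:-B
Rule 1 (one point beyond the 3σ limits) is satisfied at point 8.

rule 1 at point 8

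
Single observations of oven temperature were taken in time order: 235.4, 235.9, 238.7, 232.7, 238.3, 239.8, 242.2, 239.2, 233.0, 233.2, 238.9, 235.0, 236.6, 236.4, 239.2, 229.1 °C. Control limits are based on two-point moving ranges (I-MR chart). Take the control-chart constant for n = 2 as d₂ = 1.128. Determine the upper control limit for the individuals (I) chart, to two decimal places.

X̄ = (235.4 + 235.9 + 238.7 + 232.7 + 238.3 + 239.8 + 242.2 + 239.2 + 233.0 + 233.2 + 238.9 + 235.0 + 236.6 + 236.4 + 239.2 + 229.1) / 16 = 236.4750
Moving ranges: 0.5, 2.8, 6.0, 5.6, 1.5, 2.4, 3.0, 6.2, 0.2, 5.7, 3.9, 1.6, 0.2, 2.8, 10.1; M̄R̄ = 52.5000 / 15 = 3.5000
UCL = X̄ + 3·M̄R̄/d₂ = 236.4750 + 3 × 3.5000 / 1.128 = 245.7835

245.78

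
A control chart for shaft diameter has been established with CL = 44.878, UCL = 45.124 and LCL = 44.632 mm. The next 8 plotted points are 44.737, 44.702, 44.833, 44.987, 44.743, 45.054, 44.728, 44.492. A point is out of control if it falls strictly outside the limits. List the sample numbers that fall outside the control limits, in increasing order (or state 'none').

Compare each point to [44.632, 45.124]: sample 8 = 44.492 < LCL.

8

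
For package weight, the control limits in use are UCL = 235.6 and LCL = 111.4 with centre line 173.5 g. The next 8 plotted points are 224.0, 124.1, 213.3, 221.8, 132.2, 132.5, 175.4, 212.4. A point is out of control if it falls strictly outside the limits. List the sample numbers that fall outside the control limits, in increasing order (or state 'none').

All 8 points lie within [111.4, 235.6].

none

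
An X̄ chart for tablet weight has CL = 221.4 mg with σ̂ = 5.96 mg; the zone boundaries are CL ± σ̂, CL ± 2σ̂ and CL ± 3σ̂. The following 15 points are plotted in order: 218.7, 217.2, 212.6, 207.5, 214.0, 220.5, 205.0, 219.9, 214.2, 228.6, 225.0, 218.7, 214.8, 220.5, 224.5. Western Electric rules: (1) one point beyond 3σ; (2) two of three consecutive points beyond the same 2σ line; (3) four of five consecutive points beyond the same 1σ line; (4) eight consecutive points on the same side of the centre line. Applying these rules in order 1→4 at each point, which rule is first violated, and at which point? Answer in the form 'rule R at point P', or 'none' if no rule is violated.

rule 3 at point 7

Zone of each point (C = within 1σ̂, B = 1σ̂–2σ̂, A = 2σ̂–3σ̂, * = beyond 3σ̂; sign = side of CL): 1:-C, 2:-C, 3:-B, 4:-A, 5:-B, 6:-C, 7:-A, 8:-C, 9:-B, 10:+B, 11:+C, 12:-C, 13:-B, 14:-C, 15:+C
Rule 3 (four of five consecutive points beyond the same 1σ limit) is satisfied at point 7.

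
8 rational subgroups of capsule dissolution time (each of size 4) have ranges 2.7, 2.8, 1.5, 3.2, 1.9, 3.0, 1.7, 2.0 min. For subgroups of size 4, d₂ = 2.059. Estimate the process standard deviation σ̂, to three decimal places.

R̄ = (2.7 + 2.8 + 1.5 + 3.2 + 1.9 + 3.0 + 1.7 + 2.0) / 8 = 2.3500
σ̂ = R̄ / d₂ = 2.3500 / 2.059 = 1.1413

1.141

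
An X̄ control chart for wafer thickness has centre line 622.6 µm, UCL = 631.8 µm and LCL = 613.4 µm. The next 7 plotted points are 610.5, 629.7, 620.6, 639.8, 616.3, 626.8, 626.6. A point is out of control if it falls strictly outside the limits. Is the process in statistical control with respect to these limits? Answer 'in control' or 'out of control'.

Compare each point to [613.4, 631.8]: sample 1 = 610.5 < LCL; sample 4 = 639.8 > UCL.

out of control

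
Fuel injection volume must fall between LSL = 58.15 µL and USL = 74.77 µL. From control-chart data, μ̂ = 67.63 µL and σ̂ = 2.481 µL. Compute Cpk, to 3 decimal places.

0.959

Cpu = (USL − μ̂) / (3σ̂) = (74.77 − 67.63) / (3 × 2.481) = 0.9593; Cpl = (μ̂ − LSL) / (3σ̂) = (67.63 − 58.15) / (3 × 2.481) = 1.2737; Cpk = min(Cpu, Cpl) = 0.9593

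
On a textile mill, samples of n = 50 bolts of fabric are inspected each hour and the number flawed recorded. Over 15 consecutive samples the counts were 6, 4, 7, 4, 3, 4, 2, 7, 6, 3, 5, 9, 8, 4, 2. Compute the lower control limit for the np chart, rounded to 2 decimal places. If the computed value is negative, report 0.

p̄ = Σdᵢ / (k·n) = 74 / (15 × 50) = 0.09867
LCL = np̄ − 3·√(np̄(1−p̄)) = 4.9333 − 3 × 2.1087 = -1.3927 → 0 (negative, so LCL = 0)

0.00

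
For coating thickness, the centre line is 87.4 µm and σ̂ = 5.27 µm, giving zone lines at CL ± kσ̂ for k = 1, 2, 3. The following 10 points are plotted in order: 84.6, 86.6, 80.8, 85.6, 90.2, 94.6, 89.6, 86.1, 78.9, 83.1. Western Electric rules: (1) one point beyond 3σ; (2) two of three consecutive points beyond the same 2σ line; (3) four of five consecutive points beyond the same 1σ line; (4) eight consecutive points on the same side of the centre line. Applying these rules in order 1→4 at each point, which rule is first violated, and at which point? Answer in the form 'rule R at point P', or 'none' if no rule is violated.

Zone of each point (C = within 1σ̂, B = 1σ̂–2σ̂, A = 2σ̂–3σ̂, * = beyond 3σ̂; sign = side of CL): 1:-C, 2:-C, 3:-B, 4:-C, 5:+C, 6:+B, 7:+C, 8:-C, 9:-B, 10:-C
No rule fires across all 10 points.

none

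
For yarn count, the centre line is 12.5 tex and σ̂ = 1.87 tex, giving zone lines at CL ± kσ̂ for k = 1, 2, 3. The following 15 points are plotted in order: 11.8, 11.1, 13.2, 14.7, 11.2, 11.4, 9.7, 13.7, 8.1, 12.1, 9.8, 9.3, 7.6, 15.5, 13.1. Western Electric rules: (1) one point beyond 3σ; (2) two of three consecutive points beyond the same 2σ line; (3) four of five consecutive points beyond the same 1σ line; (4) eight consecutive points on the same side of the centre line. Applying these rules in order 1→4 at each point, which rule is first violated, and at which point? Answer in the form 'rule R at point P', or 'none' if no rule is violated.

Zone of each point (C = within 1σ̂, B = 1σ̂–2σ̂, A = 2σ̂–3σ̂, * = beyond 3σ̂; sign = side of CL): 1:-C, 2:-C, 3:+C, 4:+B, 5:-C, 6:-C, 7:-B, 8:+C, 9:-A, 10:-C, 11:-B, 12:-B, 13:-A, 14:+B, 15:+C
Rule 3 (four of five consecutive points beyond the same 1σ limit) is satisfied at point 13.

rule 3 at point 13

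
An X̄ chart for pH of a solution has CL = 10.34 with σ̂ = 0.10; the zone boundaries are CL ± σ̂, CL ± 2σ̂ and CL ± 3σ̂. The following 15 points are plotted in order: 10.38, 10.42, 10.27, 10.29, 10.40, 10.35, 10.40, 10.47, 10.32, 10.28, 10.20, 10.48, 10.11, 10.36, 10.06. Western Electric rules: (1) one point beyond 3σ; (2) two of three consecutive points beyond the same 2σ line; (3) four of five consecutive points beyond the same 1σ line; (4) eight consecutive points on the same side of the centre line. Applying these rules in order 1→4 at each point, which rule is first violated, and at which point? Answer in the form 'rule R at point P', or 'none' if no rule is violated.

Zone of each point (C = within 1σ̂, B = 1σ̂–2σ̂, A = 2σ̂–3σ̂, * = beyond 3σ̂; sign = side of CL): 1:+C, 2:+C, 3:-C, 4:-C, 5:+C, 6:+C, 7:+C, 8:+B, 9:-C, 10:-C, 11:-B, 12:+B, 13:-A, 14:+C, 15:-A
Rule 2 (two of three consecutive points beyond the same 2σ limit) is satisfied at point 15.

rule 2 at point 15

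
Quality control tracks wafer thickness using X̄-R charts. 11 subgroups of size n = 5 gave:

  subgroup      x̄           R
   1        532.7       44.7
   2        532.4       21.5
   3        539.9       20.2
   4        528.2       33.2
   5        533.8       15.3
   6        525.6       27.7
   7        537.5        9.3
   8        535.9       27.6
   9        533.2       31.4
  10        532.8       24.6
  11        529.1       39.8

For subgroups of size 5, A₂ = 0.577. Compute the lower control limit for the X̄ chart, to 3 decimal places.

X̄̄ = (532.7 + 532.4 + 539.9 + 528.2 + 533.8 + 525.6 + 537.5 + 535.9 + 533.2 + 532.8 + 529.1) / 11 = 5861.1000 / 11 = 532.8273
R̄ = (44.7 + 21.5 + 20.2 + 33.2 + 15.3 + 27.7 + 9.3 + 27.6 + 31.4 + 24.6 + 39.8) / 11 = 295.3000 / 11 = 26.8455
LCL = X̄̄ − A₂·R̄ = 532.8273 − 0.577 × 26.8455 = 517.3374

517.337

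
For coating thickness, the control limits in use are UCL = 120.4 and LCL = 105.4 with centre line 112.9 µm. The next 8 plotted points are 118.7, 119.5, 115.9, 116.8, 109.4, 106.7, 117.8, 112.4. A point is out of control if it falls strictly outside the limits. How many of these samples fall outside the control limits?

0

All 8 points lie within [105.4, 120.4].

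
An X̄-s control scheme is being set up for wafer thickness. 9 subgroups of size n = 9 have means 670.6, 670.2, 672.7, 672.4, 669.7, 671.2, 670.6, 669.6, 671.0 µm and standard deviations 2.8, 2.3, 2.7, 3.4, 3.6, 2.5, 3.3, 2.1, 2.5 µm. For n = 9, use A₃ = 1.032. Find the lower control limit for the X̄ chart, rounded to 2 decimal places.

668.00

X̄̄ = (670.6 + 670.2 + 672.7 + 672.4 + 669.7 + 671.2 + 670.6 + 669.6 + 671.0) / 9 = 670.8889
s̄ = (2.8 + 2.3 + 2.7 + 3.4 + 3.6 + 2.5 + 3.3 + 2.1 + 2.5) / 9 = 2.8000
LCL = X̄̄ − A₃·s̄ = 670.8889 − 1.032 × 2.8000 = 667.9993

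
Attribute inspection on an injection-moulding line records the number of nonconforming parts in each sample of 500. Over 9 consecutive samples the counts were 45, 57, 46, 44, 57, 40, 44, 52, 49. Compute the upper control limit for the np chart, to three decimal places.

p̄ = Σdᵢ / (k·n) = 434 / (9 × 500) = 0.09644
UCL = np̄ + 3·√(np̄(1−p̄)) = 48.2222 + 3 × √(48.2222×0.90356) = 48.2222 + 3 × 6.6009 = 68.0248

68.025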